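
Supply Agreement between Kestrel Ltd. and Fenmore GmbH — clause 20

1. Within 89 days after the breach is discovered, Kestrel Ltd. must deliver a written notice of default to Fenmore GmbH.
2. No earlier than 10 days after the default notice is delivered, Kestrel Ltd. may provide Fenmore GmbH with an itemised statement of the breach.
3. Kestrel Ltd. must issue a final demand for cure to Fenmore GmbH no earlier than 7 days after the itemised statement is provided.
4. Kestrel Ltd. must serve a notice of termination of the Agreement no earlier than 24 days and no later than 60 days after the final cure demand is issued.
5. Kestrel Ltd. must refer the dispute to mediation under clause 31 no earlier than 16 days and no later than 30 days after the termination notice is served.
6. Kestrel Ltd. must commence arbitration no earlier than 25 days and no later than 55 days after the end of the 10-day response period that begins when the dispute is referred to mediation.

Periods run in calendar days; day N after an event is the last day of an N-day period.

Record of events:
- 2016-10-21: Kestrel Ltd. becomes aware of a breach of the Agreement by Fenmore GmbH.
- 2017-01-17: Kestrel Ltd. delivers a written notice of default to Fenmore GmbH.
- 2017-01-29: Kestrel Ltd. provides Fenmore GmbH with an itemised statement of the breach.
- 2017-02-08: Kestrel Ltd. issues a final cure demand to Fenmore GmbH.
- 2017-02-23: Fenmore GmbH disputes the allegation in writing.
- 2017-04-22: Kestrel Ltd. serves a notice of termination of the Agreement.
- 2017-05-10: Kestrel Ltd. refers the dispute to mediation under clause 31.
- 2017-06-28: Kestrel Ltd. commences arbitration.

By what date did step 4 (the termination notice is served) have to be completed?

2017-04-09

Step 4 runs from 2017-02-08, when the final cure demand is issued. The window is 24–60 days after 2017-02-08; it closes on 2017-04-09.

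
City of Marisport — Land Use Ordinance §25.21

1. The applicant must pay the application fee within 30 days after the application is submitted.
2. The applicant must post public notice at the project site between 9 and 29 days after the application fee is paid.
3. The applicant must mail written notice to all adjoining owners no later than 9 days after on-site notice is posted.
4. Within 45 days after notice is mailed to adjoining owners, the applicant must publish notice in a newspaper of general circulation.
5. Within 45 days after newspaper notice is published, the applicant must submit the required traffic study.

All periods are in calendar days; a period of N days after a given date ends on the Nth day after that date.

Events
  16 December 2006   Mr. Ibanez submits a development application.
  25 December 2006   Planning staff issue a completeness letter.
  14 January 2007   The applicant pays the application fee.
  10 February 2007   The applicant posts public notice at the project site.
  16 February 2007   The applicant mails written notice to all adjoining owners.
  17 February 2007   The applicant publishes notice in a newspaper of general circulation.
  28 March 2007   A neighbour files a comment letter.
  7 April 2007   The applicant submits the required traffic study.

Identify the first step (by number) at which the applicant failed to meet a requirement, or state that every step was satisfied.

Step 5

(1) due by 16 December 2006 + 30 days = 15 January 2007; done 14 January 2007 — timely.
(2) the permitted window runs from 14 January 2007 + 9 = 23 January 2007 to 14 January 2007 + 29 = 12 February 2007; done 10 February 2007, which is between those dates.
(3) due by 10 February 2007 + 9 days = 19 February 2007; done 16 February 2007 — timely.
(4) due by 16 February 2007 + 45 days = 2 April 2007; 17 February 2007 is within that limit.
(5) due by 17 February 2007 + 45 days = 3 April 2007; done 7 April 2007 — 4 days late.
The procedure was therefore not followed at step 5.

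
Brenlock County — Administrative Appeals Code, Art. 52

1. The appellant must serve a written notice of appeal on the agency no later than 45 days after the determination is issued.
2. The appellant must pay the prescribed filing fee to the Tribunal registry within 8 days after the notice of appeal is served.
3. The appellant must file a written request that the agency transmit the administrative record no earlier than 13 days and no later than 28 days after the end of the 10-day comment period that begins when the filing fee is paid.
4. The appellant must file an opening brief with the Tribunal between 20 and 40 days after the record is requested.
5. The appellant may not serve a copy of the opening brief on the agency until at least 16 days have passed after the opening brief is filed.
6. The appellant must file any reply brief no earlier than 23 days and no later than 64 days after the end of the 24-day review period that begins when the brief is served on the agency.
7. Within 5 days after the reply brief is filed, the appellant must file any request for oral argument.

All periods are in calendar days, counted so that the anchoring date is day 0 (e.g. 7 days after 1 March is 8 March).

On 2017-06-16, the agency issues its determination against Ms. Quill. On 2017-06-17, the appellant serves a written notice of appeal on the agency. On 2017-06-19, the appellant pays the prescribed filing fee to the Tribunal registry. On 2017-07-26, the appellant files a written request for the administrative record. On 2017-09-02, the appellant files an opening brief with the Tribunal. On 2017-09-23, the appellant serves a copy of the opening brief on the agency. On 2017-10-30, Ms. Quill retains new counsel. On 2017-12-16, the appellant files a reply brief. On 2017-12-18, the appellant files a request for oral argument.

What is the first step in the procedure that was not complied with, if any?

None — every step was satisfied

Step 1: 45 days after 2017-06-16 (when the determination is issued) is 2017-07-31; done 2017-06-17 — timely.
Step 2: 8 days after 2017-06-17 (when the notice of appeal is served) is 2017-06-25; completed 2017-06-19, before the deadline.
Step 3: the window is 13–28 days after 2017-06-29 (end of the 10-day comment period, which began when the filing fee is paid on 2017-06-19), so 2017-07-12 through 2017-07-27; done 2017-07-26, which is between those dates.
Step 4: the window is 20–40 days after 2017-07-26 (when the record is requested), so 2017-08-15 through 2017-09-04; 2017-09-02 falls inside that range.
Step 5: the earliest permitted date is 16 days after 2017-09-02 (when the opening brief is filed), i.e. 2017-09-18; 2017-09-23 is on or after that date.
Step 6: the window is 23–64 days after 2017-10-17 (end of the 24-day review period, which began when the brief is served on the agency on 2017-09-23), so 2017-11-09 through 2017-12-20; done 2017-12-16, which is between those dates.
Step 7: 5 days after 2017-12-16 (when the reply brief is filed) is 2017-12-21; completed 2017-12-18, before the deadline.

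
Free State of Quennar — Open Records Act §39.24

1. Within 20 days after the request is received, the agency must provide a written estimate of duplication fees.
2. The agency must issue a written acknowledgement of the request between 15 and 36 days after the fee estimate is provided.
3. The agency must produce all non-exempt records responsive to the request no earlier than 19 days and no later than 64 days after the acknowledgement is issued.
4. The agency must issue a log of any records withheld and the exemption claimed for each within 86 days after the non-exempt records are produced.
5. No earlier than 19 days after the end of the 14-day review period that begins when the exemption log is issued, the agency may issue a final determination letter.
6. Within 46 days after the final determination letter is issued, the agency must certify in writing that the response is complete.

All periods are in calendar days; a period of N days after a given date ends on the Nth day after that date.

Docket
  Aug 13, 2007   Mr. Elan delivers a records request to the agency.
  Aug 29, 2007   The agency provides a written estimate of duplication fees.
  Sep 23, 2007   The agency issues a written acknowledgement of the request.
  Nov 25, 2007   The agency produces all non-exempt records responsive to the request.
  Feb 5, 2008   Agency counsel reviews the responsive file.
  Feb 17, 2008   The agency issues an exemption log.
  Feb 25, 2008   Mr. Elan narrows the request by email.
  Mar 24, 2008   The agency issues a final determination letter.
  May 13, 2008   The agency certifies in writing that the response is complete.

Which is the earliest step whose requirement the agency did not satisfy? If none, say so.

Step 6

Step 1 — counting 20 days from Aug 13, 2007 (when the request is received) gives a deadline of Sep 2, 2007; done Aug 29, 2007 — timely.
Step 2 — 15 and 36 days from Aug 29, 2007 (when the fee estimate is provided) are Sep 13, 2007 and Oct 4, 2007 respectively; done Sep 23, 2007, which is between those dates.
Step 3 — 19 and 64 days from Sep 23, 2007 (when the acknowledgement is issued) are Oct 12, 2007 and Nov 26, 2007 respectively; done Nov 25, 2007, which is between those dates.
Step 4 — counting 86 days from Nov 25, 2007 (when the non-exempt records are produced) gives a deadline of Feb 19, 2008; Feb 17, 2008 is within that limit.
Step 5 — must wait 19 days from Mar 2, 2008 (end of the 14-day review period, which began when the exemption log is issued on Feb 17, 2008), so not before Mar 21, 2008; Mar 24, 2008 is on or after that date.
Step 6 — counting 46 days from Mar 24, 2008 (when the final determination letter is issued) gives a deadline of May 9, 2008; not done until May 13, 2008, 4 days after the deadline.
Later steps need not be reached.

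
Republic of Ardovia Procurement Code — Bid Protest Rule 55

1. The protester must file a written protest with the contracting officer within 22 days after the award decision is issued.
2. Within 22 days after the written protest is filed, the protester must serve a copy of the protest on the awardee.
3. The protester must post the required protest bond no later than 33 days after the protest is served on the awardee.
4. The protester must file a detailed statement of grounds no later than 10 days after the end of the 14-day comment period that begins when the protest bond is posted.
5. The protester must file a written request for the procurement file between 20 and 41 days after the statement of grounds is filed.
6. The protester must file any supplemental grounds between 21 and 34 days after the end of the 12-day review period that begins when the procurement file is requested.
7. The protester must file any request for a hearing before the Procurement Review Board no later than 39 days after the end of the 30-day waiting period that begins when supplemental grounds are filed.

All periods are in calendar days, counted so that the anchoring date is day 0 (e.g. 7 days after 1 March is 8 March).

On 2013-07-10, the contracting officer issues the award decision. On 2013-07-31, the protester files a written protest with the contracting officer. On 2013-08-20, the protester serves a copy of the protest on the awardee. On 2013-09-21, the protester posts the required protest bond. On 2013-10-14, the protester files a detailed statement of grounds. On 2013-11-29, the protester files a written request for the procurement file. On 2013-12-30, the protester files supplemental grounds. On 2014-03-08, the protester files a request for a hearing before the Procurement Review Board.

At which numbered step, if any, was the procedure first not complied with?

Step 1 — counting 22 days from 2013-07-10 (when the award decision is issued) gives a deadline of 2013-08-01; completed 2013-07-31, before the deadline.
Step 2 — counting 22 days from 2013-07-31 (when the written protest is filed) gives a deadline of 2013-08-22; 2013-08-20 is within that limit.
Step 3 — counting 33 days from 2013-08-20 (when the protest is served on the awardee) gives a deadline of 2013-09-22; done 2013-09-21 — timely.
Step 4 — counting 10 days from 2013-10-05 (end of the 14-day comment period, which began when the protest bond is posted on 2013-09-21) gives a deadline of 2013-10-15; 2013-10-14 is within that limit.
Step 5 — 20 and 41 days from 2013-10-14 (when the statement of grounds is filed) are 2013-11-03 and 2013-11-24 respectively; 2013-11-29 is 5 days past the end of the window.

Step 5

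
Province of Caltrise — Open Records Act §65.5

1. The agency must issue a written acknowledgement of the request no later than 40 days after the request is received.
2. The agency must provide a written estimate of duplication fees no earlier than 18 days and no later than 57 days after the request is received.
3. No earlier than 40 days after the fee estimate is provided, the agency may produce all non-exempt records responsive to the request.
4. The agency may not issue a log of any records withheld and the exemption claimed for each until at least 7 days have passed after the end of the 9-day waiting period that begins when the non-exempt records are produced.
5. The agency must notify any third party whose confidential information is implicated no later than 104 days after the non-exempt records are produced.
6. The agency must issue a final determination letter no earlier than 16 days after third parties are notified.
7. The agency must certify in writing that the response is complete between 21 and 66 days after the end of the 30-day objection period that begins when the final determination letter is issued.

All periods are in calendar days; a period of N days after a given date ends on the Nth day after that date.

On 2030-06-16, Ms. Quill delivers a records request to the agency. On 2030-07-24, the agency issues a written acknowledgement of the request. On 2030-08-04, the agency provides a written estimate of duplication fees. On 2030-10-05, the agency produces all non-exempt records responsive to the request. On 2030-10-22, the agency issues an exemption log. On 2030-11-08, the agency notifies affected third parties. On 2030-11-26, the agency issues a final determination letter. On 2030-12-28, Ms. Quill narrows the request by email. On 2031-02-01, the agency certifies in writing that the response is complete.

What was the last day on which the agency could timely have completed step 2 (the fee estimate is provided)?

2030-08-12

Step 2 runs from 2030-06-16, when the request is received. The window is 18–57 days after 2030-06-16; it closes on 2030-08-12.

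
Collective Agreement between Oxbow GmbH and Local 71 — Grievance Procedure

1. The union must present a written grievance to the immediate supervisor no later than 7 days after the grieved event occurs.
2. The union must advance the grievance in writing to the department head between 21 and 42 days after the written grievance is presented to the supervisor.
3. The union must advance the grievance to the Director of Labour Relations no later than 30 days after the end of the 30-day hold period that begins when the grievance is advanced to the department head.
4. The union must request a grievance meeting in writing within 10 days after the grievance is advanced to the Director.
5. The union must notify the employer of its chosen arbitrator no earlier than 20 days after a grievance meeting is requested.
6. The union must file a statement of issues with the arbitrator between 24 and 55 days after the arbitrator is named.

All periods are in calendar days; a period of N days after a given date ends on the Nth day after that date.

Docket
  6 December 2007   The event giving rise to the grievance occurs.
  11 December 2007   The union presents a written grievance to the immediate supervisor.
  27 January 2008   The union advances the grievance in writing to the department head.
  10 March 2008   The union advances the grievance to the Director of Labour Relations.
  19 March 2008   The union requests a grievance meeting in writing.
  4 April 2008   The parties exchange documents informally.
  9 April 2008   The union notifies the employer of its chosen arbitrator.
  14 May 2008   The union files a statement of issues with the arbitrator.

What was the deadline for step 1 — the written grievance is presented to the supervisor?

Step 1 runs from 6 December 2007, when the grieved event occurs. 7 days after 6 December 2007 is 13 December 2007.

13 December 2007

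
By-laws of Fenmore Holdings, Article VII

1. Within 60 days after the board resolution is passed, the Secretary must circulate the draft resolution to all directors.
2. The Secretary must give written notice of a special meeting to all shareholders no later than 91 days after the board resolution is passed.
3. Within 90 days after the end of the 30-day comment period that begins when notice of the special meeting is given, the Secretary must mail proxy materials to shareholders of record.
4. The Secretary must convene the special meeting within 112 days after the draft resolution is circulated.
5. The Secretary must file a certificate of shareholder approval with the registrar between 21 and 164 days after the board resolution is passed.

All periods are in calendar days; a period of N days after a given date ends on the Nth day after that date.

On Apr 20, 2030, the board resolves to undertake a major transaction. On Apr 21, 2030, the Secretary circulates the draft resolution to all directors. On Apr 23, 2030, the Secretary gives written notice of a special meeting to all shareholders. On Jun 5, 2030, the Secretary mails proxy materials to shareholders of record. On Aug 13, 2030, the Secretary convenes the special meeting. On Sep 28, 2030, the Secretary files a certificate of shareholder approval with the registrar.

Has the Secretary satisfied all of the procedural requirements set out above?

Step 1: 60 days after Apr 20, 2030 (when the board resolution is passed) is Jun 19, 2030; Apr 21, 2030 is within that limit.
Step 2: 91 days after Apr 20, 2030 (when the board resolution is passed) is Jul 20, 2030; completed Apr 23, 2030, before the deadline.
Step 3: 90 days after May 23, 2030 (end of the 30-day comment period, which began when notice of the special meeting is given on Apr 23, 2030) is Aug 21, 2030; done Jun 5, 2030 — timely.
Step 4: 112 days after Apr 21, 2030 (when the draft resolution is circulated) is Aug 11, 2030; done Aug 13, 2030 — 2 days late.
No need to go further; step 4 was not satisfied.

No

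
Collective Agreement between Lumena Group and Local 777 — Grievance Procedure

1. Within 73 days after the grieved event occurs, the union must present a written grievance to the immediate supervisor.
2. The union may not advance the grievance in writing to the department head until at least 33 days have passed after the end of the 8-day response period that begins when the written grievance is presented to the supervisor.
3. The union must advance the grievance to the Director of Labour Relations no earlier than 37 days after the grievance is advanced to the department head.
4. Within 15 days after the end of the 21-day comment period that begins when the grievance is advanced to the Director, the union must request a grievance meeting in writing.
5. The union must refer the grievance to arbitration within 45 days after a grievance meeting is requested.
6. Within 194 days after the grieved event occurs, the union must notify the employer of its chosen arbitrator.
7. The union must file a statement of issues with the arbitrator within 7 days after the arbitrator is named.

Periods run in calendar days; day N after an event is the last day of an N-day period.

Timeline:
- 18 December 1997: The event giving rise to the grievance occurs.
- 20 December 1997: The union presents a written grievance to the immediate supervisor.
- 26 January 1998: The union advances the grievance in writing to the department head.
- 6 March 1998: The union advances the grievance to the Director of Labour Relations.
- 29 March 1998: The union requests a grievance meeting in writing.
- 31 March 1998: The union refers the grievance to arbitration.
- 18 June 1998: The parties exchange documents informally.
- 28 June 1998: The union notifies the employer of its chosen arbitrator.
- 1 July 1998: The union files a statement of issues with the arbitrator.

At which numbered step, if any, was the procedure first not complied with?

Step 1 — counting 73 days from 18 December 1997 (when the grieved event occurs) gives a deadline of 1 March 1998; completed 20 December 1997, before the deadline.
Step 2 — must wait 33 days from 28 December 1997 (end of the 8-day response period, which began when the written grievance is presented to the supervisor on 20 December 1997), so not before 30 January 1998; 26 January 1998 is 4 days before the earliest permitted date.
Later steps need not be reached.

Step 2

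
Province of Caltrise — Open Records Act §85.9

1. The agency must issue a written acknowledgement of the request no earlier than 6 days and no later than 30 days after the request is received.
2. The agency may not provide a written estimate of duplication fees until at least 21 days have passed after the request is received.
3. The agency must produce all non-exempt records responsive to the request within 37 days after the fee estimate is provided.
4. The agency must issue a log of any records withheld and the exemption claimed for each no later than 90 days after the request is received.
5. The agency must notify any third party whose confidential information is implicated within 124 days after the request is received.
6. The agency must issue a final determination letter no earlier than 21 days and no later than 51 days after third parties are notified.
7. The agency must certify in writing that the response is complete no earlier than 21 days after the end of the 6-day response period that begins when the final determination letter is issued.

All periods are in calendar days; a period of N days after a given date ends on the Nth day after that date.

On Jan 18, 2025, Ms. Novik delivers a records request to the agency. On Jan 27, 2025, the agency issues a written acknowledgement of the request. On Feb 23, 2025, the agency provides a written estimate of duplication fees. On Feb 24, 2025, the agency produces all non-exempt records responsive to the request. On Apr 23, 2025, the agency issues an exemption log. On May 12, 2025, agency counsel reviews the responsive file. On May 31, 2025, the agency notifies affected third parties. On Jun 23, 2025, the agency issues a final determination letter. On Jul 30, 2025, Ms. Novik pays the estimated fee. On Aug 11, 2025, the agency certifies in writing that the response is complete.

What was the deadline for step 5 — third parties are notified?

Step 5 runs from Jan 18, 2025, when the request is received. 124 days after Jan 18, 2025 is May 22, 2025.

May 22, 2025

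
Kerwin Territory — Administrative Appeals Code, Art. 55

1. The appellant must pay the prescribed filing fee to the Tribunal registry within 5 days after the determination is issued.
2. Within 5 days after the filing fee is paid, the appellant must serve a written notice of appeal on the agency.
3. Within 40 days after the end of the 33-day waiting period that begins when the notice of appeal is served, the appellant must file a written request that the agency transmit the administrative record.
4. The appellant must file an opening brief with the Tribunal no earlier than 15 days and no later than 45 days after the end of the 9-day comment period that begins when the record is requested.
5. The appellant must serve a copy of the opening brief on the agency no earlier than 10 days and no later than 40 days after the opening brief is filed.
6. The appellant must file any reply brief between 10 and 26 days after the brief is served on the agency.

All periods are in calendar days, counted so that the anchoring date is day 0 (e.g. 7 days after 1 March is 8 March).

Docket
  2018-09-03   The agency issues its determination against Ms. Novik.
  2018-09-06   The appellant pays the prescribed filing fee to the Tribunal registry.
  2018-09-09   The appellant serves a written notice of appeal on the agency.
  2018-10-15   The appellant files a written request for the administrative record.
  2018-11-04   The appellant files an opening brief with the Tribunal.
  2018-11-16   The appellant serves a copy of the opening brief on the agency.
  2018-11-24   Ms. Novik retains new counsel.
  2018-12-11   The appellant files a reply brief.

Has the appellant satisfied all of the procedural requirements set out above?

No

Step 1 — counting 5 days from 2018-09-03 (when the determination is issued) gives a deadline of 2018-09-08; 2018-09-06 is within that limit.
Step 2 — counting 5 days from 2018-09-06 (when the filing fee is paid) gives a deadline of 2018-09-11; done 2018-09-09 — timely.
Step 3 — counting 40 days from 2018-10-12 (end of the 33-day waiting period, which began when the notice of appeal is served on 2018-09-09) gives a deadline of 2018-11-21; completed 2018-10-15, before the deadline.
Step 4 — 15 and 45 days from 2018-10-24 (end of the 9-day comment period, which began when the record is requested on 2018-10-15) are 2018-11-08 and 2018-12-08 respectively; done 2018-11-04 — 4 days before the window opened.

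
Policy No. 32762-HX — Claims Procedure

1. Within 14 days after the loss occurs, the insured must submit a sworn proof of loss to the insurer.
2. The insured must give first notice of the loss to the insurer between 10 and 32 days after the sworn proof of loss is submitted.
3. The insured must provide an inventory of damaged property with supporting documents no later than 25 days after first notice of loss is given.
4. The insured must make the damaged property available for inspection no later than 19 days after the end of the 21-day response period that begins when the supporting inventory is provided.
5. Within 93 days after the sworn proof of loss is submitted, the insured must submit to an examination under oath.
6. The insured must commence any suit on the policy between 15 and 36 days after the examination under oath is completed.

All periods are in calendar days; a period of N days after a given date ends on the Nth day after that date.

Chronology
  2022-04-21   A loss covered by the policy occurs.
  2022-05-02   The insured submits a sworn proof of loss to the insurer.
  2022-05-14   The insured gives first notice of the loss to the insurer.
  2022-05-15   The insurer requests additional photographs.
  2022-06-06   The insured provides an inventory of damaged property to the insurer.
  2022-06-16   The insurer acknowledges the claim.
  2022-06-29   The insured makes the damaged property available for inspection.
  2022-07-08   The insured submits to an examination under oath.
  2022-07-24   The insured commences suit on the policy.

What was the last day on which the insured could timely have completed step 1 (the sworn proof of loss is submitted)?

2022-05-05

Step 1 runs from 2022-04-21, when the loss occurs. 14 days after 2022-04-21 is 2022-05-05.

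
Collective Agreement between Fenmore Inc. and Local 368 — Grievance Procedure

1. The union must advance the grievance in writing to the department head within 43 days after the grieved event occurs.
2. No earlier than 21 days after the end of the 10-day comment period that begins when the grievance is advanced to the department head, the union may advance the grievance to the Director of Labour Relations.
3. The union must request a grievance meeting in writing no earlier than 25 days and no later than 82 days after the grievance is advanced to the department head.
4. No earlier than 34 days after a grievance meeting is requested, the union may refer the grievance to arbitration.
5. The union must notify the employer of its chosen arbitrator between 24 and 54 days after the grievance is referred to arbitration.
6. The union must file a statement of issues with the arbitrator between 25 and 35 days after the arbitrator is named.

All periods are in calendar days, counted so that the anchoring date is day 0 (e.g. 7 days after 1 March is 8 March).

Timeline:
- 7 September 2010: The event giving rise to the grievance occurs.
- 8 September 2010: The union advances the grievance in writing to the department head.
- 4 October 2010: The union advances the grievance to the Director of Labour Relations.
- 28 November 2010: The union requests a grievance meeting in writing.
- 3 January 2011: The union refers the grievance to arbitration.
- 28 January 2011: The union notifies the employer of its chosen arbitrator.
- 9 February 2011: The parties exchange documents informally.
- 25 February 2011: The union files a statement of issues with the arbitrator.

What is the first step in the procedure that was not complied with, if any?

Step 1 — counting 43 days from 7 September 2010 (when the grieved event occurs) gives a deadline of 20 October 2010; done 8 September 2010 — timely.
Step 2 — must wait 21 days from 18 September 2010 (end of the 10-day comment period, which began when the grievance is advanced to the department head on 8 September 2010), so not before 9 October 2010; done 4 October 2010 — 5 days too early.

Step 2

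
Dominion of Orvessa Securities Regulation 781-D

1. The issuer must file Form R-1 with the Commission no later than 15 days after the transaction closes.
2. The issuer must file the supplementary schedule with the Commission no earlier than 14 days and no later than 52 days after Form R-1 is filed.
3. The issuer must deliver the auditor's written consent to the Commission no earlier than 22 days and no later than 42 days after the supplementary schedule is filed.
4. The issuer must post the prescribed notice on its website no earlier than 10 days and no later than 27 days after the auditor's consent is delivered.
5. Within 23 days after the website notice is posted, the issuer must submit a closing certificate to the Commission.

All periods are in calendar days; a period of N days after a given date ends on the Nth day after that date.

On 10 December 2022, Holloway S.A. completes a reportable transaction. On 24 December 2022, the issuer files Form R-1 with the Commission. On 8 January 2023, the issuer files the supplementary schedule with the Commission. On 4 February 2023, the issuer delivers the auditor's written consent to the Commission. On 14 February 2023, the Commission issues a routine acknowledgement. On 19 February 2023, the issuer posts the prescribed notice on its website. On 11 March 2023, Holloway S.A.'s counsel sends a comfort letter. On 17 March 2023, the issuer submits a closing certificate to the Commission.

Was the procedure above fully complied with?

Step 1 — counting 15 days from 10 December 2022 (when the transaction closes) gives a deadline of 25 December 2022; completed 24 December 2022, before the deadline.
Step 2 — 14 and 52 days from 24 December 2022 (when Form R-1 is filed) are 7 January 2023 and 14 February 2023 respectively; 8 January 2023 falls inside that range.
Step 3 — 22 and 42 days from 8 January 2023 (when the supplementary schedule is filed) are 30 January 2023 and 19 February 2023 respectively; done 4 February 2023, which is between those dates.
Step 4 — 10 and 27 days from 4 February 2023 (when the auditor's consent is delivered) are 14 February 2023 and 3 March 2023 respectively; 19 February 2023 falls inside that range.
Step 5 — counting 23 days from 19 February 2023 (when the website notice is posted) gives a deadline of 14 March 2023; 17 March 2023 misses that deadline by 3 days.

No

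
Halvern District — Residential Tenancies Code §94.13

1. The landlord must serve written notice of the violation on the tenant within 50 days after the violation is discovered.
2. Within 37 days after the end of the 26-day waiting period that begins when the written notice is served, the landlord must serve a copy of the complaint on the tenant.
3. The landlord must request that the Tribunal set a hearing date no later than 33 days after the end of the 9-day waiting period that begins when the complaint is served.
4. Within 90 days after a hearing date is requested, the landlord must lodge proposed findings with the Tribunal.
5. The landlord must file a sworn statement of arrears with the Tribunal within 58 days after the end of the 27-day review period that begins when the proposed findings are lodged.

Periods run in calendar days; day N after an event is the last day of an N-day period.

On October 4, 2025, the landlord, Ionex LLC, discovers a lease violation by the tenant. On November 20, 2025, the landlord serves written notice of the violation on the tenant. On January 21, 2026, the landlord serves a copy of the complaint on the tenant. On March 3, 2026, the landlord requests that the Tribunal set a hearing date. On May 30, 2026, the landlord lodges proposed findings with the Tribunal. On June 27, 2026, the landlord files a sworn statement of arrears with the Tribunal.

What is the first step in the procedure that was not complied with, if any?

Step 1 — counting 50 days from October 4, 2025 (when the violation is discovered) gives a deadline of November 23, 2025; November 20, 2025 is within that limit.
Step 2 — counting 37 days from December 16, 2025 (end of the 26-day waiting period, which began when the written notice is served on November 20, 2025) gives a deadline of January 22, 2026; done January 21, 2026 — timely.
Step 3 — counting 33 days from January 30, 2026 (end of the 9-day waiting period, which began when the complaint is served on January 21, 2026) gives a deadline of March 4, 2026; done March 3, 2026 — timely.
Step 4 — counting 90 days from March 3, 2026 (when a hearing date is requested) gives a deadline of June 1, 2026; May 30, 2026 is within that limit.
Step 5 — counting 58 days from June 26, 2026 (end of the 27-day review period, which began when the proposed findings are lodged on May 30, 2026) gives a deadline of August 23, 2026; done June 27, 2026 — timely.

None — every step was satisfied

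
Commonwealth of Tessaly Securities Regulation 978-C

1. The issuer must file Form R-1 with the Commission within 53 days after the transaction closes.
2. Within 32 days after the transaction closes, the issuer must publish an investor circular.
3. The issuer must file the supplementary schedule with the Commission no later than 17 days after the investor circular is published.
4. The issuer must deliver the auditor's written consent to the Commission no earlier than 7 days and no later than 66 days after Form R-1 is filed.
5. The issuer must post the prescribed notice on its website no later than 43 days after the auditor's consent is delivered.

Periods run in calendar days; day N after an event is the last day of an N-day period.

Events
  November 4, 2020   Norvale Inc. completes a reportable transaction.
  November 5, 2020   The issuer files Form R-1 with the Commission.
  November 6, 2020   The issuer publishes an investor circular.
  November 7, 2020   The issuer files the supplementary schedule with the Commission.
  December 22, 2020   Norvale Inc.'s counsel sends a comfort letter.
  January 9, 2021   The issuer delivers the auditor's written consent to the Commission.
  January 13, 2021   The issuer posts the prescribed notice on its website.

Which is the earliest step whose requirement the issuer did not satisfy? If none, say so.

Step 1 — counting 53 days from November 4, 2020 (when the transaction closes) gives a deadline of December 27, 2020; done November 5, 2020 — timely.
Step 2 — counting 32 days from November 4, 2020 (when the transaction closes) gives a deadline of December 6, 2020; November 6, 2020 is within that limit.
Step 3 — counting 17 days from November 6, 2020 (when the investor circular is published) gives a deadline of November 23, 2020; completed November 7, 2020, before the deadline.
Step 4 — 7 and 66 days from November 5, 2020 (when Form R-1 is filed) are November 12, 2020 and January 10, 2021 respectively; done January 9, 2021 — within the window.
Step 5 — counting 43 days from January 9, 2021 (when the auditor's consent is delivered) gives a deadline of February 21, 2021; January 13, 2021 is within that limit.

None — every step was satisfied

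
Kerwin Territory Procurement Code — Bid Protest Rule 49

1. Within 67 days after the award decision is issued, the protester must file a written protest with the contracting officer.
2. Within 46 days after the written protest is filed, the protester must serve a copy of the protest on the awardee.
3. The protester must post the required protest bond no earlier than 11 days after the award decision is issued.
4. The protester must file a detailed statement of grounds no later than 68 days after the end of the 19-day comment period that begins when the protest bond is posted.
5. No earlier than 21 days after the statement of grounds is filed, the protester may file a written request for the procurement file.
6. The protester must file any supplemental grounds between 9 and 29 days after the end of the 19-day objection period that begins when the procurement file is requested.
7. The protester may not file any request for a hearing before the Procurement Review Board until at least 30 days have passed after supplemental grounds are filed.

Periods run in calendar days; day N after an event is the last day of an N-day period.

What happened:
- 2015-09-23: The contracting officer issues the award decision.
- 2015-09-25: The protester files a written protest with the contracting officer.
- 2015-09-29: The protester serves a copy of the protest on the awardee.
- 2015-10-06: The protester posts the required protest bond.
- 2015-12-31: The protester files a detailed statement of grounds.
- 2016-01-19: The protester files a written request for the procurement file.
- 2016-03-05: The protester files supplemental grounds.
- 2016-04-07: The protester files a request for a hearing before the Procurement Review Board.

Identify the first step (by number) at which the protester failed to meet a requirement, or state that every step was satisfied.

Step 5

Step 1: 67 days after 2015-09-23 (when the award decision is issued) is 2015-11-29; completed 2015-09-25, before the deadline.
Step 2: 46 days after 2015-09-25 (when the written protest is filed) is 2015-11-10; done 2015-09-29 — timely.
Step 3: the earliest permitted date is 11 days after 2015-09-23 (when the award decision is issued), i.e. 2015-10-04; done 2015-10-06, after the minimum wait.
Step 4: 68 days after 2015-10-25 (end of the 19-day comment period, which began when the protest bond is posted on 2015-10-06) is 2016-01-01; completed 2015-12-31, before the deadline.
Step 5: the earliest permitted date is 21 days after 2015-12-31 (when the statement of grounds is filed), i.e. 2016-01-21; 2016-01-19 is 2 days before the earliest permitted date.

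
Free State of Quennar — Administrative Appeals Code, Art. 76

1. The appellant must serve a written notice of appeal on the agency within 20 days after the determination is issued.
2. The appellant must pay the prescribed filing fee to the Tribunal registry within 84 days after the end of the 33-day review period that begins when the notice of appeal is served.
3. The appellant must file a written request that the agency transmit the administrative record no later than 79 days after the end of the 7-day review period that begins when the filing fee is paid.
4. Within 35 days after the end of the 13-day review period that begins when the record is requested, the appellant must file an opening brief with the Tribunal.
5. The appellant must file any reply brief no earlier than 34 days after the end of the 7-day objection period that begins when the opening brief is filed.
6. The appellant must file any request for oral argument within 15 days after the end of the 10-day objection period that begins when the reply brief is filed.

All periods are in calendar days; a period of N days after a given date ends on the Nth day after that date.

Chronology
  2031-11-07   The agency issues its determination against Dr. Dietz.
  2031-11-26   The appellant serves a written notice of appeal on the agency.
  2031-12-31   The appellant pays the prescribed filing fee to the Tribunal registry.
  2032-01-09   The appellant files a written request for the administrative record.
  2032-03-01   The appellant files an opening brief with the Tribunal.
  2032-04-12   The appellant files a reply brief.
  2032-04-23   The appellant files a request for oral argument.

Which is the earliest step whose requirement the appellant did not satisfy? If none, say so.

Step 1 — counting 20 days from 2031-11-07 (when the determination is issued) gives a deadline of 2031-11-27; completed 2031-11-26, before the deadline.
Step 2 — counting 84 days from 2031-12-29 (end of the 33-day review period, which began when the notice of appeal is served on 2031-11-26) gives a deadline of 2032-03-22; 2031-12-31 is within that limit.
Step 3 — counting 79 days from 2032-01-07 (end of the 7-day review period, which began when the filing fee is paid on 2031-12-31) gives a deadline of 2032-03-26; completed 2032-01-09, before the deadline.
Step 4 — counting 35 days from 2032-01-22 (end of the 13-day review period, which began when the record is requested on 2032-01-09) gives a deadline of 2032-02-26; 2032-03-01 misses that deadline by 4 days.

Step 4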